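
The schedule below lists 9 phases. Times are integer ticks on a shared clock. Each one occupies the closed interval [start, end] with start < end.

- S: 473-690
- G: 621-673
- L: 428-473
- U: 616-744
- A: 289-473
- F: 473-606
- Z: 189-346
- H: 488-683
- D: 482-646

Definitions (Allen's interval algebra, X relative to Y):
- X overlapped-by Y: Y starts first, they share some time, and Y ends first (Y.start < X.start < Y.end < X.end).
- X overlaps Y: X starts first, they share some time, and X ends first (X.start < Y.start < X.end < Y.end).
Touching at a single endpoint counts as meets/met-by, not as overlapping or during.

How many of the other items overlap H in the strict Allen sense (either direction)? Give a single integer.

Target H = [488, 683].
A [289, 473] → before → no.
D [482, 646] → overlaps → counts.
F [473, 606] → overlaps → counts.
G [621, 673] → during → no.
L [428, 473] → before → no.
S [473, 690] → contains → no.
U [616, 744] → overlapped-by → counts.
Z [189, 346] → before → no.
Total: 3.

3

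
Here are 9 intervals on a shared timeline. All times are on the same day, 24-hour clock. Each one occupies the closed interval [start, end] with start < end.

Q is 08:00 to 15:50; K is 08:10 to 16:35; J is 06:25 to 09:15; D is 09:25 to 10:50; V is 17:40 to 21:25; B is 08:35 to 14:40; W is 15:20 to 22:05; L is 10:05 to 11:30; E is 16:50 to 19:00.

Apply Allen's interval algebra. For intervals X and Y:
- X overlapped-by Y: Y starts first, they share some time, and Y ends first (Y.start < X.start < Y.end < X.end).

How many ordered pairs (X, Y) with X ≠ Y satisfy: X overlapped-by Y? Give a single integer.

Checking all 72 ordered pairs for relation 'overlapped-by'; matching pairs in alphabetical order:
(B, J): B overlapped-by J ✓
(K, J): K overlapped-by J ✓
(K, Q): K overlapped-by Q ✓
(L, D): L overlapped-by D ✓
(Q, J): Q overlapped-by J ✓
(V, E): V overlapped-by E ✓
(W, K): W overlapped-by K ✓
(W, Q): W overlapped-by Q ✓
Count: 8.

8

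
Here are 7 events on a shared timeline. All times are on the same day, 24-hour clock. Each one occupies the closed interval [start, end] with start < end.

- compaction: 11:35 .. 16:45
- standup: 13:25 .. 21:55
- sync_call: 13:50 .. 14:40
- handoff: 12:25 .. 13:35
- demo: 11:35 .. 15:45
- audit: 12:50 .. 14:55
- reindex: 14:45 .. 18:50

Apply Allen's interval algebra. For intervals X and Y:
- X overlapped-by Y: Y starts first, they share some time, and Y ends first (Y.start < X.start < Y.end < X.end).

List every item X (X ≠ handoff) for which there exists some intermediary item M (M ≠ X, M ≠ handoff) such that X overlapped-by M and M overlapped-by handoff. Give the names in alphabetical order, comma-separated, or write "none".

reindex, standup

Target handoff = [12:25, 13:35].
Intermediaries M with M overlapped-by handoff: audit, standup.
Via audit — items with X overlapped-by audit: reindex, standup.
Via standup — items with X overlapped-by standup: none.
Union: reindex, standup.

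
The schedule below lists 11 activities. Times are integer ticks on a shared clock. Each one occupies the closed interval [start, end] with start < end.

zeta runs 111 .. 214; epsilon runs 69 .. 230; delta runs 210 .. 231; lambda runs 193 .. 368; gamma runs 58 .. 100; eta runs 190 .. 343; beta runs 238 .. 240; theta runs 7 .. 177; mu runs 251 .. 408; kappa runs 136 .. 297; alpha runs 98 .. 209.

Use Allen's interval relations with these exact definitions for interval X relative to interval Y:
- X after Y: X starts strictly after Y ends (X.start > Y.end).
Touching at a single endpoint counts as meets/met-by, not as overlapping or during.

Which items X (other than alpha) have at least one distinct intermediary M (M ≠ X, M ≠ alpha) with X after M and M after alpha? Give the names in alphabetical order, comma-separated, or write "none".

beta, mu

Target alpha = [98, 209].
Intermediaries M with M after alpha: beta, delta, mu.
Via beta — items with X after beta: mu.
Via delta — items with X after delta: beta, mu.
Via mu — items with X after mu: none.
Union: beta, mu.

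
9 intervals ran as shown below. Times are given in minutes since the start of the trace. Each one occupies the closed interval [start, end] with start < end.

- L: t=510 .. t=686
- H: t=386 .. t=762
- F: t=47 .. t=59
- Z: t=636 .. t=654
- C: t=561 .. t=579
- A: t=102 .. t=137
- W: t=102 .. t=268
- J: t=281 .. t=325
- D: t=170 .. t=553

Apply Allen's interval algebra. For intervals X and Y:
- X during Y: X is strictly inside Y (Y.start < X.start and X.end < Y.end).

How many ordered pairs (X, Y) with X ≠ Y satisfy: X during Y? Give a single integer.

6

Checking all 72 ordered pairs for relation 'during'; matching pairs in alphabetical order:
(C, H): C during H ✓
(C, L): C during L ✓
(J, D): J during D ✓
(L, H): L during H ✓
(Z, H): Z during H ✓
(Z, L): Z during L ✓
Count: 6.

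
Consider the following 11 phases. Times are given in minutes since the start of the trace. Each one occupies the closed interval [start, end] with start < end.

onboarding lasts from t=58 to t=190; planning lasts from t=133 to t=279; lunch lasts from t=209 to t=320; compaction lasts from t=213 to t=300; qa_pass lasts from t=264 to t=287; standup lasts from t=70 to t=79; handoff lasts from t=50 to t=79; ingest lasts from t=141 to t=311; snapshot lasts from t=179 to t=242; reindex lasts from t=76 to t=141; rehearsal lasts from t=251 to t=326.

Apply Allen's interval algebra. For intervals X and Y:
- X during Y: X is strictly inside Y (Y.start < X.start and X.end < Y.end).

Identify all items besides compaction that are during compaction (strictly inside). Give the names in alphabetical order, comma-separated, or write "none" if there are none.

qa_pass

Target compaction = [t=213, t=300].
handoff [t=50, t=79] → before → no.
ingest [t=141, t=311] → contains → no.
lunch [t=209, t=320] → contains → no.
onboarding [t=58, t=190] → before → no.
planning [t=133, t=279] → overlaps → no.
qa_pass [t=264, t=287] → during → yes.
rehearsal [t=251, t=326] → overlapped-by → no.
reindex [t=76, t=141] → before → no.
snapshot [t=179, t=242] → overlaps → no.
standup [t=70, t=79] → before → no.
Result: qa_pass.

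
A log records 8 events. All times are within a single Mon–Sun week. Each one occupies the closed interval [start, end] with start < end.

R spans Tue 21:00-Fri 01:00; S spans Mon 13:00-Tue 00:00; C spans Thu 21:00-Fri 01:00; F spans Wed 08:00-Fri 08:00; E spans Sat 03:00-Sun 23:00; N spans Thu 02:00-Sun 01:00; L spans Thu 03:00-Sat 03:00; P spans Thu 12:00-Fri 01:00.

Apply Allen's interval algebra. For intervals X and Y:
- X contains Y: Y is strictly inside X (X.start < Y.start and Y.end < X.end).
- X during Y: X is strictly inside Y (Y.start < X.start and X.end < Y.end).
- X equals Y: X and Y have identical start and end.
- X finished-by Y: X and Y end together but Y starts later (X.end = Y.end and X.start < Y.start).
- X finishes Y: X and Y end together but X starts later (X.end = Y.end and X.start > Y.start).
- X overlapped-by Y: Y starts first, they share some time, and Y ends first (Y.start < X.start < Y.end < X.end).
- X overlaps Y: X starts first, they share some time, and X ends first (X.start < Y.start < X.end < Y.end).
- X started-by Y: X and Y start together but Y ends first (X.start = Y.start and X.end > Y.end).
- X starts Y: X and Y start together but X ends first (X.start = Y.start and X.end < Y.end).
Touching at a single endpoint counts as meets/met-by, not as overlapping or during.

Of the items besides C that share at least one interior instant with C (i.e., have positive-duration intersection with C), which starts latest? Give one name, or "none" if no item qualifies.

Target C = [Thu 21:00, Fri 01:00].
E [Sat 03:00, Sun 23:00] → after → excluded.
F [Wed 08:00, Fri 08:00] → contains → candidate.
L [Thu 03:00, Sat 03:00] → contains → candidate.
N [Thu 02:00, Sun 01:00] → contains → candidate.
P [Thu 12:00, Fri 01:00] → finished-by → candidate.
R [Tue 21:00, Fri 01:00] → finished-by → candidate.
S [Mon 13:00, Tue 00:00] → before → excluded.
Among candidates, latest start is Thu 12:00 → P.

P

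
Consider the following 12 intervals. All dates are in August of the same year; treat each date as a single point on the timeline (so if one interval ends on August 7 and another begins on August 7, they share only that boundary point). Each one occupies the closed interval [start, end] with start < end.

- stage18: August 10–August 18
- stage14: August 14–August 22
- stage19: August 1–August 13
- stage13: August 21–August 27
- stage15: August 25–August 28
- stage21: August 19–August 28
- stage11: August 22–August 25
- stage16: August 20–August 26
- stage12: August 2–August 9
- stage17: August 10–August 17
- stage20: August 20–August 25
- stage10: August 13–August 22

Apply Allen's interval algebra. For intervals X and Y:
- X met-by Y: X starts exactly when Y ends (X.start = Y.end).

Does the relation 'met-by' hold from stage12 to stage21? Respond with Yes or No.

stage12 = [August 2, August 9], stage21 = [August 19, August 28].
Actual relation of stage12 to stage21: before.
Asked whether 'met-by' holds → No.

No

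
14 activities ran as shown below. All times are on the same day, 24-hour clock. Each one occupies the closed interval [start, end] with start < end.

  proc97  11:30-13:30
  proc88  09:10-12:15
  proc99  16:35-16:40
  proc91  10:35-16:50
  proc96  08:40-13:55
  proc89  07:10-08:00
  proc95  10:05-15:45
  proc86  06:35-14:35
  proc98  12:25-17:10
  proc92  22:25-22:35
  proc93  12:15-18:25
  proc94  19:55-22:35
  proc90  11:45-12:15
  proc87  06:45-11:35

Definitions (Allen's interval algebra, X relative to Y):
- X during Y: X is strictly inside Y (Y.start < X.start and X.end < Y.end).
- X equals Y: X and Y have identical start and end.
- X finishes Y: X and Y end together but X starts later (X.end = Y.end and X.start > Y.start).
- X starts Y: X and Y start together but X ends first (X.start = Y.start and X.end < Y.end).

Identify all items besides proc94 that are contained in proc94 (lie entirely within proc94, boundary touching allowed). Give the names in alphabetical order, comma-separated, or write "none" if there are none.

Target proc94 = [19:55, 22:35].
proc86 [06:35, 14:35] → before → no.
proc87 [06:45, 11:35] → before → no.
proc88 [09:10, 12:15] → before → no.
proc89 [07:10, 08:00] → before → no.
proc90 [11:45, 12:15] → before → no.
proc91 [10:35, 16:50] → before → no.
proc92 [22:25, 22:35] → finishes → yes.
proc93 [12:15, 18:25] → before → no.
proc95 [10:05, 15:45] → before → no.
proc96 [08:40, 13:55] → before → no.
proc97 [11:30, 13:30] → before → no.
proc98 [12:25, 17:10] → before → no.
proc99 [16:35, 16:40] → before → no.
Result: proc92.

proc92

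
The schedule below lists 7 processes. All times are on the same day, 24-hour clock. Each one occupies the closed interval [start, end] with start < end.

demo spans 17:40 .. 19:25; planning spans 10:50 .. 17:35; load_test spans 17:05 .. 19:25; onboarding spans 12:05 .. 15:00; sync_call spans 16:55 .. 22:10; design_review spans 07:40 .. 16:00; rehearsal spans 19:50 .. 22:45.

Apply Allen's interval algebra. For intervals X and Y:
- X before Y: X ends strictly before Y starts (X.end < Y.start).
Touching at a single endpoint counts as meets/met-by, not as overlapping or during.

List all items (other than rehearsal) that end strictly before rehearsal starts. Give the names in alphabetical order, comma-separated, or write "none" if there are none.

demo, design_review, load_test, onboarding, planning

Target rehearsal = [19:50, 22:45].
demo [17:40, 19:25] → before → yes.
design_review [07:40, 16:00] → before → yes.
load_test [17:05, 19:25] → before → yes.
onboarding [12:05, 15:00] → before → yes.
planning [10:50, 17:35] → before → yes.
sync_call [16:55, 22:10] → overlaps → no.
Result: demo, design_review, load_test, onboarding, planning.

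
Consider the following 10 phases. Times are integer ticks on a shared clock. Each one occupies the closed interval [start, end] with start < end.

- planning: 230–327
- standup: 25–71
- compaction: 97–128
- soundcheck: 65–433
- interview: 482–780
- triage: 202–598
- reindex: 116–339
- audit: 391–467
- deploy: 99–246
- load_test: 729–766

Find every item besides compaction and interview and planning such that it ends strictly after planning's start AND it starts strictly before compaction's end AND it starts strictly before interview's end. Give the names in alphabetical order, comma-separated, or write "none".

deploy, reindex, soundcheck

Conditions: its end is strictly after planning's start (X.end > 230) AND its start is strictly before compaction's end (X.start < 128) AND its start is strictly before interview's end (X.start < 780).
audit: end 467 > 230? ✓; start 391 < 128? ✗; start 391 < 780? ✓ → no.
deploy: end 246 > 230? ✓; start 99 < 128? ✓; start 99 < 780? ✓ → yes.
load_test: end 766 > 230? ✓; start 729 < 128? ✗; start 729 < 780? ✓ → no.
reindex: end 339 > 230? ✓; start 116 < 128? ✓; start 116 < 780? ✓ → yes.
soundcheck: end 433 > 230? ✓; start 65 < 128? ✓; start 65 < 780? ✓ → yes.
standup: end 71 > 230? ✗; start 25 < 128? ✓; start 25 < 780? ✓ → no.
triage: end 598 > 230? ✓; start 202 < 128? ✗; start 202 < 780? ✓ → no.
Result: deploy, reindex, soundcheck.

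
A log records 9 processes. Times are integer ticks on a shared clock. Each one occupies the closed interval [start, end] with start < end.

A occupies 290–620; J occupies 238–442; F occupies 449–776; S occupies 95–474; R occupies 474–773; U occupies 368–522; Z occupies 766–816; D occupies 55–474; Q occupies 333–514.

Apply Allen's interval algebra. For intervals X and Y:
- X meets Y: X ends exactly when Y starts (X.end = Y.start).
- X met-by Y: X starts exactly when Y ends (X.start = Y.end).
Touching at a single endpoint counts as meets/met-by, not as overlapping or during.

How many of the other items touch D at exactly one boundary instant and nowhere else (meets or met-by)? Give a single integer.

Target D = [55, 474].
A [290, 620] → overlapped-by → no.
F [449, 776] → overlapped-by → no.
J [238, 442] → during → no.
Q [333, 514] → overlapped-by → no.
R [474, 773] → met-by → counts.
S [95, 474] → finishes → no.
U [368, 522] → overlapped-by → no.
Z [766, 816] → after → no.
Total: 1.

1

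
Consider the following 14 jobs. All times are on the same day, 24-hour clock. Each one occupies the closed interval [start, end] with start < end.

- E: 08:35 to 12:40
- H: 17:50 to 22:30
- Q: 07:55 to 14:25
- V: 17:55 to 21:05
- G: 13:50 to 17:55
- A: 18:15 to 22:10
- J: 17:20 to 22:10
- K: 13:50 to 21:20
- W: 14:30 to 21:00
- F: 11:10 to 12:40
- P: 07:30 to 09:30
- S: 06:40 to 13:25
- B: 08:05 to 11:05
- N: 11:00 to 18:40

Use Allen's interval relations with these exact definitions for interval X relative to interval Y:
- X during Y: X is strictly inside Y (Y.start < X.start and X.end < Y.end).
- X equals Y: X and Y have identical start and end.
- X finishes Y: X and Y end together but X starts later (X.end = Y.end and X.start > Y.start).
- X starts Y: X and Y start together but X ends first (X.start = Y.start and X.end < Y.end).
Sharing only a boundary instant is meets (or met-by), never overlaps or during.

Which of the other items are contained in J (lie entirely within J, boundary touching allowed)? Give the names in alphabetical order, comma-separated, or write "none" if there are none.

Target J = [17:20, 22:10].
A [18:15, 22:10] → finishes → yes.
B [08:05, 11:05] → before → no.
E [08:35, 12:40] → before → no.
F [11:10, 12:40] → before → no.
G [13:50, 17:55] → overlaps → no.
H [17:50, 22:30] → overlapped-by → no.
K [13:50, 21:20] → overlaps → no.
N [11:00, 18:40] → overlaps → no.
P [07:30, 09:30] → before → no.
Q [07:55, 14:25] → before → no.
S [06:40, 13:25] → before → no.
V [17:55, 21:05] → during → yes.
W [14:30, 21:00] → overlaps → no.
Result: A, V.

A, V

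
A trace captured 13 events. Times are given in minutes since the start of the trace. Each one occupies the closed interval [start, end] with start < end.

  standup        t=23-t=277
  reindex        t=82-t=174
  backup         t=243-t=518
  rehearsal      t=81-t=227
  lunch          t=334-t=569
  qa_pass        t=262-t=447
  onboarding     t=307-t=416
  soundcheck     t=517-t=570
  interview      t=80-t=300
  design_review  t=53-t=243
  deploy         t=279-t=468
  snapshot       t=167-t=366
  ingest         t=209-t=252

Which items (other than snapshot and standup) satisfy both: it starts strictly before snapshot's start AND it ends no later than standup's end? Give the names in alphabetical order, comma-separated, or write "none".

design_review, rehearsal, reindex

Conditions: its start is strictly before snapshot's start (X.start < t=167) AND its end is no later than standup's end (X.end <= t=277).
backup: start t=243 < t=167? ✗; end t=518 <= t=277? ✗ → no.
deploy: start t=279 < t=167? ✗; end t=468 <= t=277? ✗ → no.
design_review: start t=53 < t=167? ✓; end t=243 <= t=277? ✓ → yes.
ingest: start t=209 < t=167? ✗; end t=252 <= t=277? ✓ → no.
interview: start t=80 < t=167? ✓; end t=300 <= t=277? ✗ → no.
lunch: start t=334 < t=167? ✗; end t=569 <= t=277? ✗ → no.
onboarding: start t=307 < t=167? ✗; end t=416 <= t=277? ✗ → no.
qa_pass: start t=262 < t=167? ✗; end t=447 <= t=277? ✗ → no.
rehearsal: start t=81 < t=167? ✓; end t=227 <= t=277? ✓ → yes.
reindex: start t=82 < t=167? ✓; end t=174 <= t=277? ✓ → yes.
soundcheck: start t=517 < t=167? ✗; end t=570 <= t=277? ✗ → no.
Result: design_review, rehearsal, reindex.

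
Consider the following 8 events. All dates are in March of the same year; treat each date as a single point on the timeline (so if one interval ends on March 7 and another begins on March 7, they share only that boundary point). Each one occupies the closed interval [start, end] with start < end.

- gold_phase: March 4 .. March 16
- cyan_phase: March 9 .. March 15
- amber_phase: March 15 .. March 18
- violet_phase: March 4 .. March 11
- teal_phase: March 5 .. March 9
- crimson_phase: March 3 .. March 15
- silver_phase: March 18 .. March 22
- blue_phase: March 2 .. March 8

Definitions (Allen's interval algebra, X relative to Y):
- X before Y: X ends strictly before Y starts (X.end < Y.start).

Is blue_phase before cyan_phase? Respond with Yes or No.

blue_phase = [March 2, March 8], cyan_phase = [March 9, March 15].
Actual relation of blue_phase to cyan_phase: before.
Asked whether 'before' holds → Yes.

Yes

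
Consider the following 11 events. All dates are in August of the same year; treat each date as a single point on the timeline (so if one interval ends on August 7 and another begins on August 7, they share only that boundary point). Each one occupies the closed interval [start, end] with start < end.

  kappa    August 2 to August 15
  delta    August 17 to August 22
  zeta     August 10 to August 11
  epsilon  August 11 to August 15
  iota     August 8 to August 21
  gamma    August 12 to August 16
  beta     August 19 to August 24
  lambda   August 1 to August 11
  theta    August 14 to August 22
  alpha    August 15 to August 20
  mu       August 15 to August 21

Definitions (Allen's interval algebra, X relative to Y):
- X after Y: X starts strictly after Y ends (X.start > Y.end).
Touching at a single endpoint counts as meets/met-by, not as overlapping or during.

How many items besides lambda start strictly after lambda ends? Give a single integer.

Target lambda = [August 1, August 11].
alpha [August 15, August 20] → after → counts.
beta [August 19, August 24] → after → counts.
delta [August 17, August 22] → after → counts.
epsilon [August 11, August 15] → met-by → no.
gamma [August 12, August 16] → after → counts.
iota [August 8, August 21] → overlapped-by → no.
kappa [August 2, August 15] → overlapped-by → no.
mu [August 15, August 21] → after → counts.
theta [August 14, August 22] → after → counts.
zeta [August 10, August 11] → finishes → no.
Total: 6.

6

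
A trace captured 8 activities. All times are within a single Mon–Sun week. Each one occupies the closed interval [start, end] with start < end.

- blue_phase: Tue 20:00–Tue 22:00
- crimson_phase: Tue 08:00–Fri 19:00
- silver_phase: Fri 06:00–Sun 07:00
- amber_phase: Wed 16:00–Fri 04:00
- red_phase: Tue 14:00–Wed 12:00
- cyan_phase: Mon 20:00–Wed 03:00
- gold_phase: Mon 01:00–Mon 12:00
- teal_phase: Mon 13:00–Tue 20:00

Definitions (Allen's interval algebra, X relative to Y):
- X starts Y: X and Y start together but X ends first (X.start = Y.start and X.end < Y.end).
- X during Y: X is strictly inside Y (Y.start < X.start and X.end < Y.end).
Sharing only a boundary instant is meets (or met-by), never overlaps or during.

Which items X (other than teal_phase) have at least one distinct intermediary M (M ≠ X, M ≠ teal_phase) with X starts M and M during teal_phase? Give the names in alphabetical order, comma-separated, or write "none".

none

Target teal_phase = [Mon 13:00, Tue 20:00].
Intermediaries M with M during teal_phase: none.
Union: none.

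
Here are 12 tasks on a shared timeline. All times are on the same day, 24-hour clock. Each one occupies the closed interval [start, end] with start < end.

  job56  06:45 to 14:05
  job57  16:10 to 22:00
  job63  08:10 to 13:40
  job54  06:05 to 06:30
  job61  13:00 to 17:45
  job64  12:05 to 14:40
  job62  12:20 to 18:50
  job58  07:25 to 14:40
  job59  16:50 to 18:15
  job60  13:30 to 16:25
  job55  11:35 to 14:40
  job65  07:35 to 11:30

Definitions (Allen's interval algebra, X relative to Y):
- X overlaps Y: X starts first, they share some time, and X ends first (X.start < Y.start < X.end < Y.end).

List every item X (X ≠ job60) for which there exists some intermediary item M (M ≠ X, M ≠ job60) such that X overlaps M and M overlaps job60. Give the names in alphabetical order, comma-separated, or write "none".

job56, job63, job65

Target job60 = [13:30, 16:25].
Intermediaries M with M overlaps job60: job55, job56, job58, job63, job64.
Via job55 — items with X overlaps job55: job56, job63.
Via job56 — items with X overlaps job56: none.
Via job58 — items with X overlaps job58: job56.
Via job63 — items with X overlaps job63: job65.
Via job64 — items with X overlaps job64: job56, job63.
Union: job56, job63, job65.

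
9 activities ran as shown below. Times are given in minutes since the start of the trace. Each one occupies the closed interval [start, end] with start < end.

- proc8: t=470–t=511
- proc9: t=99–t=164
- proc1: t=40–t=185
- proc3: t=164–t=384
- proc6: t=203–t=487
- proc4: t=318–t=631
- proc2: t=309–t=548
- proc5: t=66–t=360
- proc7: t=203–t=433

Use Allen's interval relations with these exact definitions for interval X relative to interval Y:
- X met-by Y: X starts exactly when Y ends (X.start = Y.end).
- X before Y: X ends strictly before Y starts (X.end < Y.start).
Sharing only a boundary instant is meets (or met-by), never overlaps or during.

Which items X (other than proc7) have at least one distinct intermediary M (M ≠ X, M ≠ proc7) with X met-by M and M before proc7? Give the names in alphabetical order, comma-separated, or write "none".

Target proc7 = [t=203, t=433].
Intermediaries M with M before proc7: proc1, proc9.
Via proc1 — items with X met-by proc1: none.
Via proc9 — items with X met-by proc9: proc3.
Union: proc3.

proc3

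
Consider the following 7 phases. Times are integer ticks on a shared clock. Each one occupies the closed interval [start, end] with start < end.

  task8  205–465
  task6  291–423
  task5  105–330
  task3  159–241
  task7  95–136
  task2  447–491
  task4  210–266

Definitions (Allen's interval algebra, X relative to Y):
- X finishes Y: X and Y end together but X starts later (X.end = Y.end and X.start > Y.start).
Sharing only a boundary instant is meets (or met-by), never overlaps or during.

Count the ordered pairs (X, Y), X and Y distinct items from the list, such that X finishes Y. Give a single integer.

0

Checking all 42 ordered pairs for relation 'finishes'; matching pairs in alphabetical order:
No pair satisfies it.
Count: 0.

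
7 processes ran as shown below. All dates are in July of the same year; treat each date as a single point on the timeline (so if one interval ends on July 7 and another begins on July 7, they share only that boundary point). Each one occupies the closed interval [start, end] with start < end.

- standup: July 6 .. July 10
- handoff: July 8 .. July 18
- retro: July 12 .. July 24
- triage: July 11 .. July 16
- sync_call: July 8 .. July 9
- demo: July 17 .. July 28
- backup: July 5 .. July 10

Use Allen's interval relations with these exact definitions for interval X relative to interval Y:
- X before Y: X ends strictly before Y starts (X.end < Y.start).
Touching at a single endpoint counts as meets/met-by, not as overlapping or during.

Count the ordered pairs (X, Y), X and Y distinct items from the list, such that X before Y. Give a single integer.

Checking all 42 ordered pairs for relation 'before'; matching pairs in alphabetical order:
(backup, demo): backup before demo ✓
(backup, retro): backup before retro ✓
(backup, triage): backup before triage ✓
(standup, demo): standup before demo ✓
(standup, retro): standup before retro ✓
(standup, triage): standup before triage ✓
(sync_call, demo): sync_call before demo ✓
(sync_call, retro): sync_call before retro ✓
(sync_call, triage): sync_call before triage ✓
(triage, demo): triage before demo ✓
Count: 10.

10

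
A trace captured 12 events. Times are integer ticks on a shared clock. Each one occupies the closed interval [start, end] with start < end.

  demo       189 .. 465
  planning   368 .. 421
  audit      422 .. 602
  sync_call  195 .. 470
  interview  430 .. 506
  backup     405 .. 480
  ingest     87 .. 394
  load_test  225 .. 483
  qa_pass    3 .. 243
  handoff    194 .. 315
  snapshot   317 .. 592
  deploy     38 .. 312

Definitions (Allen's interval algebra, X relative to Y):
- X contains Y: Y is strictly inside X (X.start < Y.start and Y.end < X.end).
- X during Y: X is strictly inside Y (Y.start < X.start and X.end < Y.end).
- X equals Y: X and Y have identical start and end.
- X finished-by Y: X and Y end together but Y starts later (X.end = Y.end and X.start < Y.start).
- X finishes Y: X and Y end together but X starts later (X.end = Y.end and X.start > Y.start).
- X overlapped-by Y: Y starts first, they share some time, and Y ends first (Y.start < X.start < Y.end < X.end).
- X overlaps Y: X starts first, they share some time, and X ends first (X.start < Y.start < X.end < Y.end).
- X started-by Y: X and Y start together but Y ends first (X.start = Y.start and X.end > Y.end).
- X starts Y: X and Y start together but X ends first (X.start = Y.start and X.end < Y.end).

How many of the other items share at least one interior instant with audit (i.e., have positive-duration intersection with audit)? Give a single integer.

Target audit = [422, 602].
backup [405, 480] → overlaps → counts.
demo [189, 465] → overlaps → counts.
deploy [38, 312] → before → no.
handoff [194, 315] → before → no.
ingest [87, 394] → before → no.
interview [430, 506] → during → counts.
load_test [225, 483] → overlaps → counts.
planning [368, 421] → before → no.
qa_pass [3, 243] → before → no.
snapshot [317, 592] → overlaps → counts.
sync_call [195, 470] → overlaps → counts.
Total: 6.

6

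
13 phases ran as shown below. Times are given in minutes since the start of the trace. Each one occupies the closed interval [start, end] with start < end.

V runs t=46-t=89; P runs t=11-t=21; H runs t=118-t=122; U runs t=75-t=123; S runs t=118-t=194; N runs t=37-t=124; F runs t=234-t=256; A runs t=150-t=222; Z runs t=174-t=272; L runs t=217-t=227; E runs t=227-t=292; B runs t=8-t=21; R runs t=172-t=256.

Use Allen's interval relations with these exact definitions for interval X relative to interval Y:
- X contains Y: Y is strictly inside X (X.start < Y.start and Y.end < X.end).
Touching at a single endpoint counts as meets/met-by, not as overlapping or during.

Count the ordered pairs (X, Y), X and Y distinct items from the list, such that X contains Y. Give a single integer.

Checking all 156 ordered pairs for relation 'contains'; matching pairs in alphabetical order:
(E, F): E contains F ✓
(N, H): N contains H ✓
(N, U): N contains U ✓
(N, V): N contains V ✓
(R, L): R contains L ✓
(U, H): U contains H ✓
(Z, F): Z contains F ✓
(Z, L): Z contains L ✓
Count: 8.

8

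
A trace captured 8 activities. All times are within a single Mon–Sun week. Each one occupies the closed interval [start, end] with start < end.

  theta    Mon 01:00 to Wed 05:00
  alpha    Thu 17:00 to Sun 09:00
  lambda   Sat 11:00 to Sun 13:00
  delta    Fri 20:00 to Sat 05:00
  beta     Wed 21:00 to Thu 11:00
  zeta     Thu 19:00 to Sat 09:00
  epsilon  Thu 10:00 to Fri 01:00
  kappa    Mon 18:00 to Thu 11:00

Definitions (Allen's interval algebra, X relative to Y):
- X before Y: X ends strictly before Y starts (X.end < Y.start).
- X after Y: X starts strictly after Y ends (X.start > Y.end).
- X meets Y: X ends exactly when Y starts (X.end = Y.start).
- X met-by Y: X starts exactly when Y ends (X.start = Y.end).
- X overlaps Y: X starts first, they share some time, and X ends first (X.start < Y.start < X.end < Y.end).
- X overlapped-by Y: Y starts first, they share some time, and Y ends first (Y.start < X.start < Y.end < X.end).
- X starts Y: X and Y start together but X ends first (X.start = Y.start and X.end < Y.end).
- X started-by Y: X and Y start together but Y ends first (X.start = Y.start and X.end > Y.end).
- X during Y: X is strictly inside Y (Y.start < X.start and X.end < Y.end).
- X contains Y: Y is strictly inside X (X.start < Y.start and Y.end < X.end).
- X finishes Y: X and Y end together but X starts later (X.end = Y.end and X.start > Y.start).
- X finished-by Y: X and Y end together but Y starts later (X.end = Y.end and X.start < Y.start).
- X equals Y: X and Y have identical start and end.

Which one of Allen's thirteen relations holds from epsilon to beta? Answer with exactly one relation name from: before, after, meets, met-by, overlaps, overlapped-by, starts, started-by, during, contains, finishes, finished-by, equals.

epsilon = [Thu 10:00, Fri 01:00]; beta = [Wed 21:00, Thu 11:00].
Compare endpoints: epsilon.start > beta.start, epsilon.start < beta.end, epsilon.end > beta.start, epsilon.end > beta.end.
That pattern is 'overlapped-by'.

overlapped-by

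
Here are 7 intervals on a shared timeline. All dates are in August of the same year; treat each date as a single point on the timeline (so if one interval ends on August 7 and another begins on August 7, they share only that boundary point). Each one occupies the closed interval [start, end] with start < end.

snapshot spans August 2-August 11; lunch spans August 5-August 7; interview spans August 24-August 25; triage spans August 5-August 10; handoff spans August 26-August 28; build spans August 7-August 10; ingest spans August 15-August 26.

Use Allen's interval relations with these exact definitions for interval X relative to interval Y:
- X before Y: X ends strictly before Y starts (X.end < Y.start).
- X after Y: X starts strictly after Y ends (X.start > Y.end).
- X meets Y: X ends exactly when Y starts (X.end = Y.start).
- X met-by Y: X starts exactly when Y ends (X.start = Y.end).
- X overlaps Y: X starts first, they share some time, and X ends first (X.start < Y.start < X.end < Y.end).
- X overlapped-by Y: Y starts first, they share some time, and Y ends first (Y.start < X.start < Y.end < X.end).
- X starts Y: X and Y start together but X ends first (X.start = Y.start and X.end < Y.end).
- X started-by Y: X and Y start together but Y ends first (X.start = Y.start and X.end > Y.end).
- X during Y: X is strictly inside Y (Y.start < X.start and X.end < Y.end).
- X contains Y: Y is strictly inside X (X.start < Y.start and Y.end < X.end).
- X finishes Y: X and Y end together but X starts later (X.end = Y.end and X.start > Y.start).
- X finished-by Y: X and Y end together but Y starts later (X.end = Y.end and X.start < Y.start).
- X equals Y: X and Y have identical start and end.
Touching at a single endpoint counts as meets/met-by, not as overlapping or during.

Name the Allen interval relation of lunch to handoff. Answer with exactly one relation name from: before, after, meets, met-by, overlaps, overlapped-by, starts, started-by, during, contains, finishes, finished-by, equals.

before

lunch = [August 5, August 7]; handoff = [August 26, August 28].
Compare endpoints: lunch.start < handoff.start, lunch.start < handoff.end, lunch.end < handoff.start, lunch.end < handoff.end.
That pattern is 'before'.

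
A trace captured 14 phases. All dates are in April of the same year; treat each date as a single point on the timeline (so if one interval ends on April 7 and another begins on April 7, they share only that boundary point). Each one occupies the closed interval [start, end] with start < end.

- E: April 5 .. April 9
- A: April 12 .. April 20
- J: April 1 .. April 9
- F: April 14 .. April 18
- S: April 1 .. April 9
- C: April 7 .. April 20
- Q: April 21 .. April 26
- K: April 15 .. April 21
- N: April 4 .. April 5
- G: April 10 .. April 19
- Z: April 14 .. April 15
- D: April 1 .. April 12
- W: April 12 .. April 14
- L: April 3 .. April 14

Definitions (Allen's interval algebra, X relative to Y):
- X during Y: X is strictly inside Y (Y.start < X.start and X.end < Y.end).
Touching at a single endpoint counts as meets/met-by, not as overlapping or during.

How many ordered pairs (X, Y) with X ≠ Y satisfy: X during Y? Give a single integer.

Checking all 182 ordered pairs for relation 'during'; matching pairs in alphabetical order:
(E, D): E during D ✓
(E, L): E during L ✓
(F, A): F during A ✓
(F, C): F during C ✓
(F, G): F during G ✓
(G, C): G during C ✓
(N, D): N during D ✓
(N, J): N during J ✓
(N, L): N during L ✓
(N, S): N during S ✓
(W, C): W during C ✓
(W, G): W during G ✓
(Z, A): Z during A ✓
(Z, C): Z during C ✓
(Z, G): Z during G ✓
Count: 15.

15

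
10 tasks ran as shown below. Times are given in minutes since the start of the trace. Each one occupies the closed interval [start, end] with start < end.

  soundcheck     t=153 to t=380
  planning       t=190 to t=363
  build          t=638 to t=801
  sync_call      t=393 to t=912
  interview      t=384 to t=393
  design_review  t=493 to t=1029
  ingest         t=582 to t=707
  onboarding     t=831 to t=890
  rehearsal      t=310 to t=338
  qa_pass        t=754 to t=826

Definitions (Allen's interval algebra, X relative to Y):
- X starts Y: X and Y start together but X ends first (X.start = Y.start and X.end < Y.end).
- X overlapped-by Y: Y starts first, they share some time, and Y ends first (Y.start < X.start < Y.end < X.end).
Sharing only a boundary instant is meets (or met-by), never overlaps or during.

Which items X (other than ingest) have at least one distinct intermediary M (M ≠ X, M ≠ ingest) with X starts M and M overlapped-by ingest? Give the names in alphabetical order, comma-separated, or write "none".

Target ingest = [t=582, t=707].
Intermediaries M with M overlapped-by ingest: build.
Via build — items with X starts build: none.
Union: none.

none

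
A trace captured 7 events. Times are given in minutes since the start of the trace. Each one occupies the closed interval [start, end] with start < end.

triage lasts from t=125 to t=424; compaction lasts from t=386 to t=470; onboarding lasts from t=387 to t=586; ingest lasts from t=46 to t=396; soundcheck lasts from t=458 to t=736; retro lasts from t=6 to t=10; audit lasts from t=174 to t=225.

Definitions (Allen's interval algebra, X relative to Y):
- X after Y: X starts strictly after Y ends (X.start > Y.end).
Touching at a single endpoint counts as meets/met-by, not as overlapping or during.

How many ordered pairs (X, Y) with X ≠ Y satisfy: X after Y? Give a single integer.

Checking all 42 ordered pairs for relation 'after'; matching pairs in alphabetical order:
(audit, retro): audit after retro ✓
(compaction, audit): compaction after audit ✓
(compaction, retro): compaction after retro ✓
(ingest, retro): ingest after retro ✓
(onboarding, audit): onboarding after audit ✓
(onboarding, retro): onboarding after retro ✓
(soundcheck, audit): soundcheck after audit ✓
(soundcheck, ingest): soundcheck after ingest ✓
(soundcheck, retro): soundcheck after retro ✓
(soundcheck, triage): soundcheck after triage ✓
(triage, retro): triage after retro ✓
Count: 11.

11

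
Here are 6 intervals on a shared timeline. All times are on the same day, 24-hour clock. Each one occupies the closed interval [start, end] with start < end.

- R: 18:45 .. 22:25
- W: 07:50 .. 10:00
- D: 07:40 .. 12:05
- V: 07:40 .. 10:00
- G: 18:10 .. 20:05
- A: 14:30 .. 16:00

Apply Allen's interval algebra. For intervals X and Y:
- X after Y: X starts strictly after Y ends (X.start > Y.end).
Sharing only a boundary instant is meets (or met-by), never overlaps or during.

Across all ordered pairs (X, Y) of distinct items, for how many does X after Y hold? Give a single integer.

11

Checking all 30 ordered pairs for relation 'after'; matching pairs in alphabetical order:
(A, D): A after D ✓
(A, V): A after V ✓
(A, W): A after W ✓
(G, A): G after A ✓
(G, D): G after D ✓
(G, V): G after V ✓
(G, W): G after W ✓
(R, A): R after A ✓
(R, D): R after D ✓
(R, V): R after V ✓
(R, W): R after W ✓
Count: 11.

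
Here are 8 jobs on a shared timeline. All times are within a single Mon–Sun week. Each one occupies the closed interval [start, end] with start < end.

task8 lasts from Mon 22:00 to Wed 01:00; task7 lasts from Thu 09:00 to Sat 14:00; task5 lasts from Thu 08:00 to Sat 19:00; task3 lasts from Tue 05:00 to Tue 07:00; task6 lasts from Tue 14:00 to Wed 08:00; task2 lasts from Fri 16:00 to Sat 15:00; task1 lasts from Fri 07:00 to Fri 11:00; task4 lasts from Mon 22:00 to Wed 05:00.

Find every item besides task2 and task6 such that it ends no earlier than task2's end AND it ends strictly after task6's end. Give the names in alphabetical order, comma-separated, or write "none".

Conditions: its end is no earlier than task2's end (X.end >= Sat 15:00) AND its end is strictly after task6's end (X.end > Wed 08:00).
task1: end Fri 11:00 >= Sat 15:00? ✗; end Fri 11:00 > Wed 08:00? ✓ → no.
task3: end Tue 07:00 >= Sat 15:00? ✗; end Tue 07:00 > Wed 08:00? ✗ → no.
task4: end Wed 05:00 >= Sat 15:00? ✗; end Wed 05:00 > Wed 08:00? ✗ → no.
task5: end Sat 19:00 >= Sat 15:00? ✓; end Sat 19:00 > Wed 08:00? ✓ → yes.
task7: end Sat 14:00 >= Sat 15:00? ✗; end Sat 14:00 > Wed 08:00? ✓ → no.
task8: end Wed 01:00 >= Sat 15:00? ✗; end Wed 01:00 > Wed 08:00? ✗ → no.
Result: task5.

task5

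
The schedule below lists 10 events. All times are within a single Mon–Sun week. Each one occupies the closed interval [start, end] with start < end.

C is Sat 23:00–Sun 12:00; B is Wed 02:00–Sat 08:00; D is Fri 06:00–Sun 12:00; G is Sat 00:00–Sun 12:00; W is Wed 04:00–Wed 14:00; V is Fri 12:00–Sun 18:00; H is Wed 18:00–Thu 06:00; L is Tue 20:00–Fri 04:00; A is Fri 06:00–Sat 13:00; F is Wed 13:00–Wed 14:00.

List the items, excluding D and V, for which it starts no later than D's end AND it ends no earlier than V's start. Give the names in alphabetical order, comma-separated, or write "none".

Conditions: its start is no later than D's end (X.start <= Sun 12:00) AND its end is no earlier than V's start (X.end >= Fri 12:00).
A: start Fri 06:00 <= Sun 12:00? ✓; end Sat 13:00 >= Fri 12:00? ✓ → yes.
B: start Wed 02:00 <= Sun 12:00? ✓; end Sat 08:00 >= Fri 12:00? ✓ → yes.
C: start Sat 23:00 <= Sun 12:00? ✓; end Sun 12:00 >= Fri 12:00? ✓ → yes.
F: start Wed 13:00 <= Sun 12:00? ✓; end Wed 14:00 >= Fri 12:00? ✗ → no.
G: start Sat 00:00 <= Sun 12:00? ✓; end Sun 12:00 >= Fri 12:00? ✓ → yes.
H: start Wed 18:00 <= Sun 12:00? ✓; end Thu 06:00 >= Fri 12:00? ✗ → no.
L: start Tue 20:00 <= Sun 12:00? ✓; end Fri 04:00 >= Fri 12:00? ✗ → no.
W: start Wed 04:00 <= Sun 12:00? ✓; end Wed 14:00 >= Fri 12:00? ✗ → no.
Result: A, B, C, G.

A, B, C, G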